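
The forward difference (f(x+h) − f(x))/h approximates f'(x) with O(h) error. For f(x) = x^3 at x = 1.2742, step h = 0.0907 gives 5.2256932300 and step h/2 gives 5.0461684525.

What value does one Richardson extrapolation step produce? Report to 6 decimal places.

4.866644

r = 1, so 2^r = 2.
Weighted: 10.0923369050 − 5.2256932300 = 4.8666436750
R = 4.8666436750/1 = 4.8666436750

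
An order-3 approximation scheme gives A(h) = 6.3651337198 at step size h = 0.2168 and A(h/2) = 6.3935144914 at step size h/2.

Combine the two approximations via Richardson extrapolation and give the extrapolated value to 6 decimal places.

r = 3, so 2^r = 8.
Weighted: 51.1481159312 − 6.3651337198 = 44.7829822114
Extrapolated: 44.7829822114 / 7 = 6.3975688873
Gap between inputs: 2.838e-02; correction applied: +0.0040543959.

6.397569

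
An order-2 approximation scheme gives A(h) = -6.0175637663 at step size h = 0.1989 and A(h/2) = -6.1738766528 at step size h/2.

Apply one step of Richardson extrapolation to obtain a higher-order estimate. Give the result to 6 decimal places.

-6.225981

r = 2: numerator weight 4, denominator 3.
Weighted: (-24.6955066112) − (-6.0175637663) = -18.6779428449
(-18.6779428449) ÷ 3 = -6.2259809483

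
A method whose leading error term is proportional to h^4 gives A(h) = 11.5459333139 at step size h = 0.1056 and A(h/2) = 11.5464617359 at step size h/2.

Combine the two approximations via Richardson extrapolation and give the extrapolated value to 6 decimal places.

11.546497

r = 4, so 2^r = 16.
Difference of the inputs: 11.5464617359 − 11.5459333139 = 0.0005284220
Correction (A(h/2) − A(h))/(16 − 1) = 0.0005284220/15 = 0.0000352281
R = A(h/2) + (A(h/2) − A(h))/15 = 11.5464617359 + 0.0000352281 = 11.5464969640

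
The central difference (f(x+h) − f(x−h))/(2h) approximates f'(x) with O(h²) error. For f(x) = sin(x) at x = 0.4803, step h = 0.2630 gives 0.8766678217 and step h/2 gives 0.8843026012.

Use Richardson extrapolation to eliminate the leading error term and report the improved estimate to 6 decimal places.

The method has order 2: 2^2 = 4.
A(h/2) − A(h) = 0.8843026012 − 0.8766678217 = 0.0076347795
Divide by 2^2 − 1 = 3: 0.0076347795/3 = 0.0025449265
R = 0.8843026012 + 0.0025449265 = 0.8868475277
Correction |R − A(h/2)| = 2.545e-03; gap |A(h/2) − A(h)| = 7.635e-03.

0.886848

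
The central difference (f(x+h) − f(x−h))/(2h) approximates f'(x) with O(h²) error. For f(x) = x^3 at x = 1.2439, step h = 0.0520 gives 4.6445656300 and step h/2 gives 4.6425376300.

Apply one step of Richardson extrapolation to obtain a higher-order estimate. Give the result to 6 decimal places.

With r = 2 the leading error scales as h^2, so the weight is 2^2 = 4.
Numerator 4 × A(h/2) − A(h) = 4 × 4.6425376300 − 4.6445656300 = 13.9255848900
R = 13.9255848900/3 = 4.6418616300

4.641862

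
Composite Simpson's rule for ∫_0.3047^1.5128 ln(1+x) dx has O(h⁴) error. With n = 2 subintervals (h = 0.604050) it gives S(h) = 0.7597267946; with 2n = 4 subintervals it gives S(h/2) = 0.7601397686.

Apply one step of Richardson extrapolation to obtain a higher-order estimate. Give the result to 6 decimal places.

With r = 4 the leading error scales as h^4, so the weight is 2^4 = 16.
16×0.7601397686 − 0.7597267946 = 11.4025095030
Extrapolated: 11.4025095030 / 15 = 0.7601673002

0.760167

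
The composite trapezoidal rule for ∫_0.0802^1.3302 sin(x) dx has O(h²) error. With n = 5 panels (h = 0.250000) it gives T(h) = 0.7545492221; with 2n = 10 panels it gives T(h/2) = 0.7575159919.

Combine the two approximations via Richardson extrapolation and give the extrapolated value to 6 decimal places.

0.758505

Leading term ∝ h^2; use weight 4 = 2^2.
4*0.7575159919 − 0.7545492221 = 2.2755147455
2.2755147455 ÷ 3 = 0.7585049152
Gap between inputs: 2.967e-03; correction applied: +0.0009889233.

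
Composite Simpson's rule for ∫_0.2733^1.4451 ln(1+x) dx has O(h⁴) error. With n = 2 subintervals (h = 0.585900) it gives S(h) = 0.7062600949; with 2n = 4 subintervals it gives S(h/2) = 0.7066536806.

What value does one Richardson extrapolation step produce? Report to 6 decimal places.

0.706680

Order 4 gives 2^r = 16 and 2^r − 1 = 15.
Difference of the inputs: 0.7066536806 − 0.7062600949 = 0.0003935857
Correction (A(h/2) − A(h))/(16 − 1) = 0.0003935857/15 = 0.0000262390
R = A(h/2) + (A(h/2) − A(h))/15 = 0.7066536806 + 0.0000262390 = 0.7066799196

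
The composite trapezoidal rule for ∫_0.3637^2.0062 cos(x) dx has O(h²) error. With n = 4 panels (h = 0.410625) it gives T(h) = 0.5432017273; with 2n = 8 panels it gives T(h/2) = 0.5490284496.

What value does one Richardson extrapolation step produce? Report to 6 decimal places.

Method order is 2; weight 2^2 = 4.
Numerator 4·A(h/2) − A(h) = 4·0.5490284496 − 0.5432017273 = 1.6529120711
Divide by 2^2 − 1 = 3.
R = 1.6529120711/3 = 0.5509706904
Shift from A(h/2): +0.0019422408.

0.550971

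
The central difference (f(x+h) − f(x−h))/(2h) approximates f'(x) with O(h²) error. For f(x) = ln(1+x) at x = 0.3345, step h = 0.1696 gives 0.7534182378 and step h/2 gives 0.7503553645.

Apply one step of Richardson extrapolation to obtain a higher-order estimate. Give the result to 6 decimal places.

Method order is 2; weight 2^2 = 4.
4 × 0.7503553645 = 3.0014214580; subtract 0.7534182378 → 2.2480032202
Denominator 4 − 1 = 3.
2.2480032202 ÷ 3 = 0.7493344067
Shift from A(h/2): −0.0010209578.

0.749334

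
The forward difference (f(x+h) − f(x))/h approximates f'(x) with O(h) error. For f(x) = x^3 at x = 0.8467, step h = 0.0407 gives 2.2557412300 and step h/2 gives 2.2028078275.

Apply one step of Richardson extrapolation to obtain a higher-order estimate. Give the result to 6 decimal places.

Order 1 gives 2^r = 2 and 2^r − 1 = 1.
Weighted: 4.4056156550 − 2.2557412300 = 2.1498744250
Denominator 2 − 1 = 1.
So the Richardson estimate is 2.1498744250.
Shift from A(h/2): −0.0529334025.

2.149874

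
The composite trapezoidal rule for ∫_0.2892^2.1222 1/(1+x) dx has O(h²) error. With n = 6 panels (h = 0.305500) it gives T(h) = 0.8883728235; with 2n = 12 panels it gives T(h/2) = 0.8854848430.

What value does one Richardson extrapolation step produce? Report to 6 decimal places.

Leading term ∝ h^2; use weight 4 = 2^2.
A(h/2) − A(h) = 0.8854848430 − 0.8883728235 = -0.0028879805
Divide by 2^2 − 1 = 3: (-0.0028879805)/3 = -0.0009626602
R = A(h/2) + (A(h/2) − A(h))/3 = 0.8854848430 − 0.0009626602 = 0.8845221828

0.884522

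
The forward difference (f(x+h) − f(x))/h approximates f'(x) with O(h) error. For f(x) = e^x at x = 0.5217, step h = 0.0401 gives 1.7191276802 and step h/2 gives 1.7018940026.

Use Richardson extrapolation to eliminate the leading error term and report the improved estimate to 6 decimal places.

1.684660

Order 1 gives 2^r = 2 and 2^r − 1 = 1.
2^1×A(h/2) = 3.4037880052; minus A(h) gives 1.6846603250.
Divide by 2^1 − 1 = 1.
Result: 1.6846603250
Correction |R − A(h/2)| = 1.723e-02; gap |A(h/2) − A(h)| = 1.723e-02.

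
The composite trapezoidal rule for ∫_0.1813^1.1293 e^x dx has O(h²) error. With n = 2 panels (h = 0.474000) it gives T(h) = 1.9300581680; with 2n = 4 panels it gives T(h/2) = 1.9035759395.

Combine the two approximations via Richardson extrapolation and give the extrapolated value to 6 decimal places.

r = 2, so 2^r = 4.
Top: 4(1.9035759395) − (1.9300581680) = 5.6842455900
Divide by 2^2 − 1 = 3.
So the Richardson estimate is 1.8947485300.

1.894749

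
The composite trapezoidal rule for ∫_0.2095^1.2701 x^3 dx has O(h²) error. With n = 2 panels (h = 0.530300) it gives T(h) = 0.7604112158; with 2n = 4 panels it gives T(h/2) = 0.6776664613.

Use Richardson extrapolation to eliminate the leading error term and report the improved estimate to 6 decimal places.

With r = 2 the leading error scales as h^2, so the weight is 2^2 = 4.
Numerator 4 × A(h/2) − A(h) = 4 × 0.6776664613 − 0.7604112158 = 1.9502546294
Divide by 2^2 − 1 = 3.
Result: 0.6500848765
Gap between inputs: 8.274e-02; correction applied: −0.0275815848.

0.650085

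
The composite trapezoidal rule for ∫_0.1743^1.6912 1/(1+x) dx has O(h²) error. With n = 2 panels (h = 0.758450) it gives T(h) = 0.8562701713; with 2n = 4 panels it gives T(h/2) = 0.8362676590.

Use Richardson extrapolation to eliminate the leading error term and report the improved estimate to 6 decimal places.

Method order is 2; weight 2^2 = 4.
4·0.8362676590 = 3.3450706360; 3.3450706360 − 0.8562701713 = 2.4888004647
R = 2.4888004647/3 = 0.8296001549

0.829600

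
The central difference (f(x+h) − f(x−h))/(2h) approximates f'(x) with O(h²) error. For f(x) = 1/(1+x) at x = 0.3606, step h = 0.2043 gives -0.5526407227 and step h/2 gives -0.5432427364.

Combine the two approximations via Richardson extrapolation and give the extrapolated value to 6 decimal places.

-0.540110

Order 2 gives 2^r = 4 and 2^r − 1 = 3.
2^2·A(h/2) = -2.1729709456; minus A(h) gives -1.6203302229.
Denominator 4 − 1 = 3.
Result: -0.5401100743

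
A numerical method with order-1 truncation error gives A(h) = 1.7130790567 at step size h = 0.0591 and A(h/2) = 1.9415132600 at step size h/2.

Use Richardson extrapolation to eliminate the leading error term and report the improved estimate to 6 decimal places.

2.169947

Error is O(h^1); halving h shrinks it by 2^1 = 2.
Top: 2(1.9415132600) − (1.7130790567) = 2.1699474633
Denominator 2 − 1 = 1.
So the Richardson estimate is 2.1699474633.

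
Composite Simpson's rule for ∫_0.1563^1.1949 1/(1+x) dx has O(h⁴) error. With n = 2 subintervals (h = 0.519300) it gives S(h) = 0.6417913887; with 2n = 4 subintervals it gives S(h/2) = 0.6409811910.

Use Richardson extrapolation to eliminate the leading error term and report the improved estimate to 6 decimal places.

0.640927

Error is O(h^4); halving h shrinks it by 2^4 = 16.
2^4*A(h/2) = 10.2556990560; minus A(h) gives 9.6139076673.
9.6139076673 ÷ 15 = 0.6409271778
Correction |R − A(h/2)| = 5.401e-05; gap |A(h/2) − A(h)| = 8.102e-04.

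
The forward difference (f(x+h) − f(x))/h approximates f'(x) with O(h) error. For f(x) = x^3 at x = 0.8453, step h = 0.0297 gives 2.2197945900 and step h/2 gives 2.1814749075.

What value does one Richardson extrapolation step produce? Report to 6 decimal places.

2.143155

r = 1, so 2^r = 2.
2·2.1814749075 = 4.3629498150; 4.3629498150 − 2.2197945900 = 2.1431552250
Extrapolated: 2.1431552250 / 1 = 2.1431552250
Shift from A(h/2): −0.0383196825.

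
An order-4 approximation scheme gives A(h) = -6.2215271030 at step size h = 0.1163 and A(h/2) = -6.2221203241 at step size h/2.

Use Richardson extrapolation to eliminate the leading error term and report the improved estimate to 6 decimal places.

-6.222160

Error is O(h^4); halving h shrinks it by 2^4 = 16.
A(h/2) − A(h) = -6.2221203241 − (-6.2215271030) = -0.0005932211
Divide by 2^4 − 1 = 15: (-0.0005932211)/15 = -0.0000395481
R = -6.2221203241 − 0.0000395481 = -6.2221598722
Correction |R − A(h/2)| = 3.955e-05; gap |A(h/2) − A(h)| = 5.932e-04.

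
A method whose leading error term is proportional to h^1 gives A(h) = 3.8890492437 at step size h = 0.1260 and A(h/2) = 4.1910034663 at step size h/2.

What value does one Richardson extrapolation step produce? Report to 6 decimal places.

4.492958

Error is O(h^1); halving h shrinks it by 2^1 = 2.
2^1·A(h/2) = 8.3820069326; minus A(h) gives 4.4929576889.
Denominator 2 − 1 = 1.
R = 4.4929576889/1 = 4.4929576889
Shift from A(h/2): +0.3019542226.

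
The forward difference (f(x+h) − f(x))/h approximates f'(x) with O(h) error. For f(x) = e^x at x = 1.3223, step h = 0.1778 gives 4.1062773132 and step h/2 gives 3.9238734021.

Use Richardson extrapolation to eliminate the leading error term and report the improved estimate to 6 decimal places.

3.741469

With r = 1 the leading error scales as h^1, so the weight is 2^1 = 2.
Difference of the inputs: 3.9238734021 − 4.1062773132 = -0.1824039111
Correction (A(h/2) − A(h))/(2 − 1) = (-0.1824039111)/1 = -0.1824039111
R = 3.9238734021 − 0.1824039111 = 3.7414694910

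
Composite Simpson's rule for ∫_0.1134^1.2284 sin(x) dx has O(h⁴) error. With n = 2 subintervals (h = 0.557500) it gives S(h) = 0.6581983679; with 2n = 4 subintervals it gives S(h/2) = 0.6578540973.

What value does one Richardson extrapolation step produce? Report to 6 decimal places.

0.657831

The method has order 4: 2^4 = 16.
Top: 16(0.6578540973) − (0.6581983679) = 9.8674671889
Denominator 16 − 1 = 15.
So the Richardson estimate is 0.6578311459.
Correction |R − A(h/2)| = 2.295e-05; gap |A(h/2) − A(h)| = 3.443e-04.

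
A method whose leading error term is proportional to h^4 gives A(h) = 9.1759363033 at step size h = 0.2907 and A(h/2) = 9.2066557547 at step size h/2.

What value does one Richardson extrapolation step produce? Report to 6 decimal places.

Leading term ∝ h^4; use weight 16 = 2^4.
Difference of the inputs: 9.2066557547 − 9.1759363033 = 0.0307194514
Divide by 2^4 − 1 = 15: 0.0307194514/15 = 0.0020479634
R = 9.2066557547 + 0.0020479634 = 9.2087037181

9.208704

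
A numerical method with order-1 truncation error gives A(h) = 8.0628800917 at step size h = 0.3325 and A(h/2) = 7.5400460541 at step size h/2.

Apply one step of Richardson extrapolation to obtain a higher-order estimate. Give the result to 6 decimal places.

7.017212

Order 1 gives 2^r = 2 and 2^r − 1 = 1.
Weighted: 15.0800921082 − 8.0628800917 = 7.0172120165
Extrapolated: 7.0172120165 / 1 = 7.0172120165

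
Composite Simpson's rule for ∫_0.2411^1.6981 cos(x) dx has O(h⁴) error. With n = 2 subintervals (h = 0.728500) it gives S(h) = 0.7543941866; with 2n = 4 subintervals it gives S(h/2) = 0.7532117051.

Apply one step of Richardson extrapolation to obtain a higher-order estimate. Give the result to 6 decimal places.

0.753133

With r = 4 the leading error scales as h^4, so the weight is 2^4 = 16.
2^4 × A(h/2) = 12.0513872816; minus A(h) gives 11.2969930950.
11.2969930950 ÷ 15 = 0.7531328730
Gap between inputs: 1.182e-03; correction applied: −0.0000788321.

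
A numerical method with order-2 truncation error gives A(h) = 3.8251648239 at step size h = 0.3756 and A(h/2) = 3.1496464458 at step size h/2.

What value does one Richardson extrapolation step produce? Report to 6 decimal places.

2.924474

Method order is 2; weight 2^2 = 4.
4 × 3.1496464458 = 12.5985857832; subtract 3.8251648239 → 8.7734209593
Denominator 4 − 1 = 3.
8.7734209593 ÷ 3 = 2.9244736531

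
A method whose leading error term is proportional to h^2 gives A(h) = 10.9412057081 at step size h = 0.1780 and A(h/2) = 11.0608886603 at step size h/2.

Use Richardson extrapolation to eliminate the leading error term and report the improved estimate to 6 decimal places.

Leading term ∝ h^2; use weight 4 = 2^2.
Weighted: 44.2435546412 − 10.9412057081 = 33.3023489331
Divide by 2^2 − 1 = 3.
33.3023489331 ÷ 3 = 11.1007829777
Correction |R − A(h/2)| = 3.989e-02; gap |A(h/2) − A(h)| = 1.197e-01.

11.100783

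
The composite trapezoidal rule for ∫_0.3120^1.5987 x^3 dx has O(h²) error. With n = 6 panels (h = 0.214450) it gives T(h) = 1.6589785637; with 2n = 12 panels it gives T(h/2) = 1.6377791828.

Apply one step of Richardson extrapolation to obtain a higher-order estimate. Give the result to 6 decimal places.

1.630713

Method order is 2; weight 2^2 = 4.
Weighted: 6.5511167312 − 1.6589785637 = 4.8921381675
R = 4.8921381675/3 = 1.6307127225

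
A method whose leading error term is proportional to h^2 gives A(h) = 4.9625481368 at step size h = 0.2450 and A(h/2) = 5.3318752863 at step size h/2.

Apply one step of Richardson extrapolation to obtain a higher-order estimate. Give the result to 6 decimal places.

r = 2, so 2^r = 4.
Weighted: 21.3275011452 − 4.9625481368 = 16.3649530084
16.3649530084 ÷ 3 = 5.4549843361

5.454984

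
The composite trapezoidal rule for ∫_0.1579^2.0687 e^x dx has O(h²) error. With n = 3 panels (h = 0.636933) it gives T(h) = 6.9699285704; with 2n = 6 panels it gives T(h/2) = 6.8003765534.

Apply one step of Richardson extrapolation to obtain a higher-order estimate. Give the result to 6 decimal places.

6.743859

With r = 2 the leading error scales as h^2, so the weight is 2^2 = 4.
Weighted: 27.2015062136 − 6.9699285704 = 20.2315776432
Divide by 2^2 − 1 = 3.
Extrapolated: 20.2315776432 / 3 = 6.7438592144
Shift from A(h/2): −0.0565173390.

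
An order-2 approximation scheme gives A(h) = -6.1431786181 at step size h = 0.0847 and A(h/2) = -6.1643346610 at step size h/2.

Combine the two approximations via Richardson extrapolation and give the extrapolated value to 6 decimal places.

Leading term ∝ h^2; use weight 4 = 2^2.
4·(-6.1643346610) − (-6.1431786181) = -18.5141600259
Divide by 2^2 − 1 = 3.
Extrapolated: (-18.5141600259) / 3 = -6.1713866753

-6.171387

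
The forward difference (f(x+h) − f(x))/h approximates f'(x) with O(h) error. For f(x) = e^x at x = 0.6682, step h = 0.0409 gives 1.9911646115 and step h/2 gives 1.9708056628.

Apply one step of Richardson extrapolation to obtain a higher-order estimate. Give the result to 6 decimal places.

1.950447

Leading term ∝ h^1; use weight 2 = 2^1.
2·1.9708056628 = 3.9416113256; 3.9416113256 − 1.9911646115 = 1.9504467141
Divide by 2^1 − 1 = 1.
R = 1.9504467141/1 = 1.9504467141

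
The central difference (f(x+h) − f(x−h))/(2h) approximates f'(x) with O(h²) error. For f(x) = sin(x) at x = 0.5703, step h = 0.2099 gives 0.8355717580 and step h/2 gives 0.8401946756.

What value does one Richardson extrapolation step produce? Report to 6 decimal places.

Error is O(h^2); halving h shrinks it by 2^2 = 4.
Weighted: 3.3607787024 − 0.8355717580 = 2.5252069444
Divide by 2^2 − 1 = 3.
Result: 0.8417356481

0.841736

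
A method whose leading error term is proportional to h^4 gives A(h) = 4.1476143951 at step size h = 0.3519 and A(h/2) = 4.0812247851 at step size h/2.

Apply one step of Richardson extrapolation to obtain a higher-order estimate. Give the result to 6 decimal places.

With r = 4 the leading error scales as h^4, so the weight is 2^4 = 16.
16×4.0812247851 = 65.2995965616; subtract 4.1476143951 → 61.1519821665
Divide by 2^4 − 1 = 15.
(16×4.0812247851 − 4.1476143951)/(16 − 1) = 4.0767988111

4.076799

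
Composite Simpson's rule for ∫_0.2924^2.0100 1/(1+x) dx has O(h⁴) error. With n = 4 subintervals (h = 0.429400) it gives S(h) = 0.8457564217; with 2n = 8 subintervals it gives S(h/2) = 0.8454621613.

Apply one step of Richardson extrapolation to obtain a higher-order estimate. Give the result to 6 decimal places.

Order 4 gives 2^r = 16 and 2^r − 1 = 15.
A(h/2) − A(h) = 0.8454621613 − 0.8457564217 = -0.0002942604
Divide by 2^4 − 1 = 15: (-0.0002942604)/15 = -0.0000196174
R = A(h/2) + (A(h/2) − A(h))/15 = 0.8454621613 − 0.0000196174 = 0.8454425439
Correction |R − A(h/2)| = 1.962e-05; gap |A(h/2) − A(h)| = 2.943e-04.

0.845443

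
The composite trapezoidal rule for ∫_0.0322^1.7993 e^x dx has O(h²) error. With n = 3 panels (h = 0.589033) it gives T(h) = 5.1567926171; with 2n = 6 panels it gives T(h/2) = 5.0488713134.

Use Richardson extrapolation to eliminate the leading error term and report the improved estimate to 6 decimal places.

Order 2 gives 2^r = 4 and 2^r − 1 = 3.
4*5.0488713134 − 5.1567926171 = 15.0386926365
15.0386926365 ÷ 3 = 5.0128975455
Gap between inputs: 1.079e-01; correction applied: −0.0359737679.

5.012898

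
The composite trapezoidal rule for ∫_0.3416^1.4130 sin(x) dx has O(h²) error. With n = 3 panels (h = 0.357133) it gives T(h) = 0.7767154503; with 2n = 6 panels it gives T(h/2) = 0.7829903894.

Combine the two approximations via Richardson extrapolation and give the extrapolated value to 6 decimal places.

r = 2, so 2^r = 4.
Top: 4(0.7829903894) − (0.7767154503) = 2.3552461073
Extrapolated: 2.3552461073 / 3 = 0.7850820358

0.785082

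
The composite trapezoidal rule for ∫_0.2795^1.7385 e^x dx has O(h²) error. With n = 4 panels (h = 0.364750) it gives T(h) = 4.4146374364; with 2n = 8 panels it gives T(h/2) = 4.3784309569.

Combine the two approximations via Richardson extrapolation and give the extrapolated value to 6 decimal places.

4.366362

The method has order 2: 2^2 = 4.
2^2*A(h/2) = 17.5137238276; minus A(h) gives 13.0990863912.
13.0990863912 ÷ 3 = 4.3663621304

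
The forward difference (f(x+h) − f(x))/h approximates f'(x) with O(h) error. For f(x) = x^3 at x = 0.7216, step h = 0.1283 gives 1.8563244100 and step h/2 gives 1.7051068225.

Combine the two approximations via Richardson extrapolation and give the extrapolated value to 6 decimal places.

1.553889

r = 1: numerator weight 2, denominator 1.
Weighted: 3.4102136450 − 1.8563244100 = 1.5538892350
Denominator 2 − 1 = 1.
1.5538892350 ÷ 1 = 1.5538892350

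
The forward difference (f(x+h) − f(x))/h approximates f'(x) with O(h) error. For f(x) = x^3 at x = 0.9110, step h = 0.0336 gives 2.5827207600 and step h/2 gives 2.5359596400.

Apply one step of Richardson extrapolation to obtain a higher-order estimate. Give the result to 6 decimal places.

2.489199

With r = 1 the leading error scales as h^1, so the weight is 2^1 = 2.
Numerator 2·A(h/2) − A(h) = 2·2.5359596400 − 2.5827207600 = 2.4891985200
R = 2.4891985200/1 = 2.4891985200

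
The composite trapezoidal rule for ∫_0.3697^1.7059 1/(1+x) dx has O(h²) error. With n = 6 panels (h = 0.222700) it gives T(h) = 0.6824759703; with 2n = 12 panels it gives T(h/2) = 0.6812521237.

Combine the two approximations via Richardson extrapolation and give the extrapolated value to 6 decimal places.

r = 2, so 2^r = 4.
Numerator 4 × A(h/2) − A(h) = 4 × 0.6812521237 − 0.6824759703 = 2.0425325245
Denominator 4 − 1 = 3.
Extrapolated: 2.0425325245 / 3 = 0.6808441748
Correction |R − A(h/2)| = 4.079e-04; gap |A(h/2) − A(h)| = 1.224e-03.

0.680844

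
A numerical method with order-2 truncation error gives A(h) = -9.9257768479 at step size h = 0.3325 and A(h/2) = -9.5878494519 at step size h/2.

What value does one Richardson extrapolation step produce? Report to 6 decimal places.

-9.475207

The method has order 2: 2^2 = 4.
4×(-9.5878494519) = -38.3513978076; subtract (-9.9257768479) → -28.4256209597
Divide by 2^2 − 1 = 3.
So the Richardson estimate is -9.4752069866.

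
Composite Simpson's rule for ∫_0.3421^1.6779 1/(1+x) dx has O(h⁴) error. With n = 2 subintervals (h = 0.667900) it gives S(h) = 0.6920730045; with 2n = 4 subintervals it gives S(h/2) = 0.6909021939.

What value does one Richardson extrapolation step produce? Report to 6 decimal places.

r = 4, so 2^r = 16.
16×0.6909021939 = 11.0544351024; 11.0544351024 − 0.6920730045 = 10.3623620979
Denominator 16 − 1 = 15.
(16×0.6909021939 − 0.6920730045)/(16 − 1) = 0.6908241399

0.690824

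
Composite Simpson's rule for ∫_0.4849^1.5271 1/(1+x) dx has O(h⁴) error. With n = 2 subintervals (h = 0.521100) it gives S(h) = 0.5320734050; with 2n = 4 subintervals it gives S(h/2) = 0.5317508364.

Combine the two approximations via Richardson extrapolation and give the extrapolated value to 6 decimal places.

r = 4, so 2^r = 16.
16·0.5317508364 = 8.5080133824; 8.5080133824 − 0.5320734050 = 7.9759399774
Extrapolated: 7.9759399774 / 15 = 0.5317293318
Gap between inputs: 3.226e-04; correction applied: −0.0000215046.

0.531729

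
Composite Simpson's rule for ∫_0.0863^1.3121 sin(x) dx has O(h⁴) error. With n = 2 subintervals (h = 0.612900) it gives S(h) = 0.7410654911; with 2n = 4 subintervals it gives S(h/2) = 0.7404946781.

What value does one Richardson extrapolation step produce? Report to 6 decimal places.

Leading term ∝ h^4; use weight 16 = 2^4.
Difference of the inputs: 0.7404946781 − 0.7410654911 = -0.0005708130
Divide by 2^4 − 1 = 15: (-0.0005708130)/15 = -0.0000380542
R = A(h/2) + (A(h/2) − A(h))/15 = 0.7404946781 − 0.0000380542 = 0.7404566239

0.740457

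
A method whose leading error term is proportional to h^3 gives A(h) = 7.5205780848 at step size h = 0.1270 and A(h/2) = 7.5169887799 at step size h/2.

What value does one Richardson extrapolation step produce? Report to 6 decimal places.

Leading term ∝ h^3; use weight 8 = 2^3.
8 × 7.5169887799 − 7.5205780848 = 52.6153321544
Extrapolated: 52.6153321544 / 7 = 7.5164760221

7.516476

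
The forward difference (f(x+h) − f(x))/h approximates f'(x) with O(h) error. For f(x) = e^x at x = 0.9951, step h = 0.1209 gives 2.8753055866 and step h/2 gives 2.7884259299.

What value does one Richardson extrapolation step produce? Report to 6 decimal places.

2.701546

The method has order 1: 2^1 = 2.
2*2.7884259299 − 2.8753055866 = 2.7015462732
Extrapolated: 2.7015462732 / 1 = 2.7015462732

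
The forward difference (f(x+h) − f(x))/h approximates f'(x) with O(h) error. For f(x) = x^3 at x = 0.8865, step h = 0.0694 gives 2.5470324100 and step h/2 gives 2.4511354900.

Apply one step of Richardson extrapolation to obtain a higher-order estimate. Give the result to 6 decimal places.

2.355239

r = 1, so 2^r = 2.
Numerator 2×A(h/2) − A(h) = 2×2.4511354900 − 2.5470324100 = 2.3552385700
R = 2.3552385700/1 = 2.3552385700
Gap between inputs: 9.590e-02; correction applied: −0.0958969200.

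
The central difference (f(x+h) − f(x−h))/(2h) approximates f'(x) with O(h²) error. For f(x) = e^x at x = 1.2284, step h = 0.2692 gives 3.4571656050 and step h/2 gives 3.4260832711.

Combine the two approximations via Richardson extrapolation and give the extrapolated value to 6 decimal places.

3.415722

Method order is 2; weight 2^2 = 4.
4 × 3.4260832711 = 13.7043330844; subtract 3.4571656050 → 10.2471674794
Extrapolated: 10.2471674794 / 3 = 3.4157224931
Shift from A(h/2): −0.0103607780.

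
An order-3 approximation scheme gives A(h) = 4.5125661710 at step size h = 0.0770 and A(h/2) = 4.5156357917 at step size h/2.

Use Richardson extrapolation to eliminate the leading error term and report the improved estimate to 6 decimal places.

4.516074

Error is O(h^3); halving h shrinks it by 2^3 = 8.
8 × 4.5156357917 = 36.1250863336; subtract 4.5125661710 → 31.6125201626
31.6125201626 ÷ 7 = 4.5160743089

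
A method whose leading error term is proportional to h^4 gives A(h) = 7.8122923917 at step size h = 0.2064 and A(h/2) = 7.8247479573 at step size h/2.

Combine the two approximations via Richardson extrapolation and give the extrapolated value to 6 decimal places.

r = 4: numerator weight 16, denominator 15.
16 × 7.8247479573 = 125.1959673168; 125.1959673168 − 7.8122923917 = 117.3836749251
117.3836749251 ÷ 15 = 7.8255783283
Gap between inputs: 1.246e-02; correction applied: +0.0008303710.

7.825578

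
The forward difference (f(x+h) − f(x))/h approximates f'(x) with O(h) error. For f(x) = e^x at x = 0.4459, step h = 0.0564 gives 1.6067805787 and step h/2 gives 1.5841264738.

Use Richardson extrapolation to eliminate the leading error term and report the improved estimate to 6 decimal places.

1.561472

The method has order 1: 2^1 = 2.
A(h/2) − A(h) = 1.5841264738 − 1.6067805787 = -0.0226541049
Divide by 2^1 − 1 = 1: (-0.0226541049)/1 = -0.0226541049
R = A(h/2) + (A(h/2) − A(h))/1 = 1.5841264738 − 0.0226541049 = 1.5614723689
Correction |R − A(h/2)| = 2.265e-02; gap |A(h/2) − A(h)| = 2.265e-02.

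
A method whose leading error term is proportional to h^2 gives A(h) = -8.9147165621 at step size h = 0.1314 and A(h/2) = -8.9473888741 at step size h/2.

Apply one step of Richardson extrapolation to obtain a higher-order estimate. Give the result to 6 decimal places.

Leading term ∝ h^2; use weight 4 = 2^2.
Weighted: (-35.7895554964) − (-8.9147165621) = -26.8748389343
(4·(-8.9473888741) − (-8.9147165621))/(4 − 1) = -8.9582796448
Gap between inputs: 3.267e-02; correction applied: −0.0108907707.

-8.958280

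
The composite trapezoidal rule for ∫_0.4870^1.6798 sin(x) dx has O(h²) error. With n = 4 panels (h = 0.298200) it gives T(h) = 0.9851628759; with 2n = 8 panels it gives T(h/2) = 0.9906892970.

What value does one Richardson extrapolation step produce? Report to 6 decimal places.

0.992531

With r = 2 the leading error scales as h^2, so the weight is 2^2 = 4.
Numerator 4 × A(h/2) − A(h) = 4 × 0.9906892970 − 0.9851628759 = 2.9775943121
2.9775943121 ÷ 3 = 0.9925314374
Gap between inputs: 5.526e-03; correction applied: +0.0018421404.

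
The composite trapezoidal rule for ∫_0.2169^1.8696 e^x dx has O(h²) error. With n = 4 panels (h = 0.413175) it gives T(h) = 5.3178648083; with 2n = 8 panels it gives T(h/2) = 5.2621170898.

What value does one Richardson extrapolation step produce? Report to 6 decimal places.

5.243535

Method order is 2; weight 2^2 = 4.
4×5.2621170898 − 5.3178648083 = 15.7306035509
15.7306035509 ÷ 3 = 5.2435345170
Correction |R − A(h/2)| = 1.858e-02; gap |A(h/2) − A(h)| = 5.575e-02.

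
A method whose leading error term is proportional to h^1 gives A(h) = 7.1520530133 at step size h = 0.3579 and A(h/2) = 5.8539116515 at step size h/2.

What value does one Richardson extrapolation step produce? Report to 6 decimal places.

4.555770

r = 1, so 2^r = 2.
2·5.8539116515 = 11.7078233030; subtract 7.1520530133 → 4.5557702897
Denominator 2 − 1 = 1.
(2·5.8539116515 − 7.1520530133)/(2 − 1) = 4.5557702897
Shift from A(h/2): −1.2981413618.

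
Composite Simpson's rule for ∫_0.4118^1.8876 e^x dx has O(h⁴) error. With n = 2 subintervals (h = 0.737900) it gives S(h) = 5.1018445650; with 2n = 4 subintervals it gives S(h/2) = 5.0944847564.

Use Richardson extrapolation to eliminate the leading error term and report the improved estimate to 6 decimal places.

Error is O(h^4); halving h shrinks it by 2^4 = 16.
16·5.0944847564 = 81.5117561024; subtract 5.1018445650 → 76.4099115374
(16·5.0944847564 − 5.1018445650)/(16 − 1) = 5.0939941025

5.093994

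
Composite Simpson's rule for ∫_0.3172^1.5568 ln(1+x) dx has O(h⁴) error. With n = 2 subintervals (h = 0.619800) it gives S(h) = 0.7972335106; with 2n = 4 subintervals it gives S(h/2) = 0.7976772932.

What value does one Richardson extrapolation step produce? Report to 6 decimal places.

0.797707

Leading term ∝ h^4; use weight 16 = 2^4.
Weighted: 12.7628366912 − 0.7972335106 = 11.9656031806
Divide by 2^4 − 1 = 15.
11.9656031806 ÷ 15 = 0.7977068787
Correction |R − A(h/2)| = 2.959e-05; gap |A(h/2) − A(h)| = 4.438e-04.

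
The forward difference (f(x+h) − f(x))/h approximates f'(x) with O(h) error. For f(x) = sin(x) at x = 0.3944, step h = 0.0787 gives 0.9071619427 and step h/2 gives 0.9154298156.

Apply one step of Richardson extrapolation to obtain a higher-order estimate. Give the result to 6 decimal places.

0.923698

r = 1: numerator weight 2, denominator 1.
A(h/2) − A(h) = 0.9154298156 − 0.9071619427 = 0.0082678729
Divide by 2^1 − 1 = 1: 0.0082678729/1 = 0.0082678729
R = A(h/2) + (A(h/2) − A(h))/1 = 0.9154298156 + 0.0082678729 = 0.9236976885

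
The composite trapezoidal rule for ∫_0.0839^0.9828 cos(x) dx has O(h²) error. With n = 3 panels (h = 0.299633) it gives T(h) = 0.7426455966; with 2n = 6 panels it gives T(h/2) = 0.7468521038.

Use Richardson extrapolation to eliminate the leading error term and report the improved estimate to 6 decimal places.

0.748254

r = 2, so 2^r = 4.
Difference of the inputs: 0.7468521038 − 0.7426455966 = 0.0042065072
Divide by 2^2 − 1 = 3: 0.0042065072/3 = 0.0014021691
R = 0.7468521038 + 0.0014021691 = 0.7482542729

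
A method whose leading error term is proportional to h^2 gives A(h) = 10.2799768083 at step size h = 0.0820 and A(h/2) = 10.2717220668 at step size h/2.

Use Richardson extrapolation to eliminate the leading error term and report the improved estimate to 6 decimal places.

10.268970

r = 2, so 2^r = 4.
2^2 × A(h/2) = 41.0868882672; minus A(h) gives 30.8069114589.
Divide by 2^2 − 1 = 3.
So the Richardson estimate is 10.2689704863.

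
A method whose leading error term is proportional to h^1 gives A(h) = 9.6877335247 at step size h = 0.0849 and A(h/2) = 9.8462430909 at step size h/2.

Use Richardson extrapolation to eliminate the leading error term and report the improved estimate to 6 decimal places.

10.004753

r = 1, so 2^r = 2.
2^1 × A(h/2) = 19.6924861818; minus A(h) gives 10.0047526571.
Divide by 2^1 − 1 = 1.
Extrapolated: 10.0047526571 / 1 = 10.0047526571
Gap between inputs: 1.585e-01; correction applied: +0.1585095662.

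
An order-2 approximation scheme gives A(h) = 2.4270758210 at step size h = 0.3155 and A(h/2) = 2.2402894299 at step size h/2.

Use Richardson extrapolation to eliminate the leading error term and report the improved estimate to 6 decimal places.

2.178027

Method order is 2; weight 2^2 = 4.
A(h/2) − A(h) = 2.2402894299 − 2.4270758210 = -0.1867863911
Correction (A(h/2) − A(h))/(4 − 1) = (-0.1867863911)/3 = -0.0622621304
R = A(h/2) + (A(h/2) − A(h))/3 = 2.2402894299 − 0.0622621304 = 2.1780272995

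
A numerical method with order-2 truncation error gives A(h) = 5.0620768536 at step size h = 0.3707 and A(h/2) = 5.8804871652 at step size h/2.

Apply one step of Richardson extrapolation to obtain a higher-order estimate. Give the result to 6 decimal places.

r = 2, so 2^r = 4.
4 × 5.8804871652 − 5.0620768536 = 18.4598718072
Denominator 4 − 1 = 3.
(4 × 5.8804871652 − 5.0620768536)/(4 − 1) = 6.1532906024
Correction |R − A(h/2)| = 2.728e-01; gap |A(h/2) − A(h)| = 8.184e-01.

6.153291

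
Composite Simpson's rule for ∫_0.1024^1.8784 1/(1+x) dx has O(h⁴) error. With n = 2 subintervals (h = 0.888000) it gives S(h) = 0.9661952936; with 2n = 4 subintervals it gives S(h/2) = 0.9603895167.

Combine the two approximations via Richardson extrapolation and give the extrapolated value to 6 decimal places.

0.960002

With r = 4 the leading error scales as h^4, so the weight is 2^4 = 16.
16×0.9603895167 − 0.9661952936 = 14.4000369736
(16×0.9603895167 − 0.9661952936)/(16 − 1) = 0.9600024649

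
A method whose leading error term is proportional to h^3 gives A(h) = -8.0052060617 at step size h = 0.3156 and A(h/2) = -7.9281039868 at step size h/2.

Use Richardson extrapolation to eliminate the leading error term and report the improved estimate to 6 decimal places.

Leading term ∝ h^3; use weight 8 = 2^3.
8*(-7.9281039868) = -63.4248318944; (-63.4248318944) − (-8.0052060617) = -55.4196258327
(-55.4196258327) ÷ 7 = -7.9170894047
Gap between inputs: 7.710e-02; correction applied: +0.0110145821.

-7.917089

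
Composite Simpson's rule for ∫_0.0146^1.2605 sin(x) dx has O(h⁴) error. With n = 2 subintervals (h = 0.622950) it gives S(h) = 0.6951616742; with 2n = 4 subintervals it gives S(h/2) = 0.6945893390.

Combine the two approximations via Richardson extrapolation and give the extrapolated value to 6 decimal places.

0.694551

Error is O(h^4); halving h shrinks it by 2^4 = 16.
2^4·A(h/2) = 11.1134294240; minus A(h) gives 10.4182677498.
Denominator 16 − 1 = 15.
Extrapolated: 10.4182677498 / 15 = 0.6945511833
Gap between inputs: 5.723e-04; correction applied: −0.0000381557.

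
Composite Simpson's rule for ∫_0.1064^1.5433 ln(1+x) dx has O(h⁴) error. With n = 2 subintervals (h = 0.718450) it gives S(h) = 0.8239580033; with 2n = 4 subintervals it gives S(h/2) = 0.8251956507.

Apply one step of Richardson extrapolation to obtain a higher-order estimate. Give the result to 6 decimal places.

0.825278

Order 4 gives 2^r = 16 and 2^r − 1 = 15.
2^4×A(h/2) = 13.2031304112; minus A(h) gives 12.3791724079.
12.3791724079 ÷ 15 = 0.8252781605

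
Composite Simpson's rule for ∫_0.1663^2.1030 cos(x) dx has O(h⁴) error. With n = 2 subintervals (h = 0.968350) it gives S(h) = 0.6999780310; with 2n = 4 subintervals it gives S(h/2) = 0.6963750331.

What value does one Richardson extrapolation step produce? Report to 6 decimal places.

Order 4 gives 2^r = 16 and 2^r − 1 = 15.
16 × 0.6963750331 = 11.1420005296; subtract 0.6999780310 → 10.4420224986
Divide by 2^4 − 1 = 15.
Extrapolated: 10.4420224986 / 15 = 0.6961348332
Correction |R − A(h/2)| = 2.402e-04; gap |A(h/2) − A(h)| = 3.603e-03.

0.696135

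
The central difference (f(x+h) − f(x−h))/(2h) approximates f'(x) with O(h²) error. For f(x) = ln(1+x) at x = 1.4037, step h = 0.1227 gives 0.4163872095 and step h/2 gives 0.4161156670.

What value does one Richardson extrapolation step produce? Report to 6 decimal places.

With r = 2 the leading error scales as h^2, so the weight is 2^2 = 4.
Weighted: 1.6644626680 − 0.4163872095 = 1.2480754585
(4*0.4161156670 − 0.4163872095)/(4 − 1) = 0.4160251528
Shift from A(h/2): −0.0000905142.

0.416025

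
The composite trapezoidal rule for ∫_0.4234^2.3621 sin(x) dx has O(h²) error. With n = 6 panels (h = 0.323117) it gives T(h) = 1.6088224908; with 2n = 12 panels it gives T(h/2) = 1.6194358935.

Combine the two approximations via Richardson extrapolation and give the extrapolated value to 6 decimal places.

1.622974

Method order is 2; weight 2^2 = 4.
A(h/2) − A(h) = 1.6194358935 − 1.6088224908 = 0.0106134027
Divide by 2^2 − 1 = 3: 0.0106134027/3 = 0.0035378009
R = A(h/2) + (A(h/2) − A(h))/3 = 1.6194358935 + 0.0035378009 = 1.6229736944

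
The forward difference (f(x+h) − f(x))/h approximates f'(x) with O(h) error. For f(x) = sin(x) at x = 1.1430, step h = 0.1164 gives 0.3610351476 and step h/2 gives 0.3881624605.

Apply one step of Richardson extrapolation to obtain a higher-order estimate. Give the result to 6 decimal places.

0.415290

Error is O(h^1); halving h shrinks it by 2^1 = 2.
2·0.3881624605 = 0.7763249210; subtract 0.3610351476 → 0.4152897734
Divide by 2^1 − 1 = 1.
Extrapolated: 0.4152897734 / 1 = 0.4152897734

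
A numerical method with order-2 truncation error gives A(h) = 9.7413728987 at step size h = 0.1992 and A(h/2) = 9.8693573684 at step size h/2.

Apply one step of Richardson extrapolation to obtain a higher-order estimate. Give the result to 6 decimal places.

r = 2, so 2^r = 4.
4*9.8693573684 = 39.4774294736; 39.4774294736 − 9.7413728987 = 29.7360565749
Extrapolated: 29.7360565749 / 3 = 9.9120188583
Gap between inputs: 1.280e-01; correction applied: +0.0426614899.

9.912019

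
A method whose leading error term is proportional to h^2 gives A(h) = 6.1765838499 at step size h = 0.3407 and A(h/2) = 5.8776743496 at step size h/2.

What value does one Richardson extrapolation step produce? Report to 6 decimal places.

Order 2 gives 2^r = 4 and 2^r − 1 = 3.
Difference of the inputs: 5.8776743496 − 6.1765838499 = -0.2989095003
Divide by 2^2 − 1 = 3: (-0.2989095003)/3 = -0.0996365001
R = 5.8776743496 − 0.0996365001 = 5.7780378495
Gap between inputs: 2.989e-01; correction applied: −0.0996365001.

5.778038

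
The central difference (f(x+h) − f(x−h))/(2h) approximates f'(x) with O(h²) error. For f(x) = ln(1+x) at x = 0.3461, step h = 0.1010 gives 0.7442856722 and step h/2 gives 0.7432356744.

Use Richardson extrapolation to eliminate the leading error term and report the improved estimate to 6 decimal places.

0.742886

Leading term ∝ h^2; use weight 4 = 2^2.
Top: 4(0.7432356744) − (0.7442856722) = 2.2286570254
Divide by 2^2 − 1 = 3.
R = 2.2286570254/3 = 0.7428856751
Gap between inputs: 1.050e-03; correction applied: −0.0003499993.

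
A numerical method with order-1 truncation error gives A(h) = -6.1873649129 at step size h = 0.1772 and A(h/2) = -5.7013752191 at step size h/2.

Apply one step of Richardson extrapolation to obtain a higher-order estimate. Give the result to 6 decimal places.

Order 1 gives 2^r = 2 and 2^r − 1 = 1.
2 × (-5.7013752191) = -11.4027504382; (-11.4027504382) − (-6.1873649129) = -5.2153855253
Denominator 2 − 1 = 1.
R = (-5.2153855253)/1 = -5.2153855253
Shift from A(h/2): +0.4859896938.

-5.215386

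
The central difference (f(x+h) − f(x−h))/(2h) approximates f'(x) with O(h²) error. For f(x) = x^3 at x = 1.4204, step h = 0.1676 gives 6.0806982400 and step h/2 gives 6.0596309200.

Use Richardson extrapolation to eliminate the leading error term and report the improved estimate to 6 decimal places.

With r = 2 the leading error scales as h^2, so the weight is 2^2 = 4.
4*6.0596309200 − 6.0806982400 = 18.1578254400
Denominator 4 − 1 = 3.
Result: 6.0526084800
Gap between inputs: 2.107e-02; correction applied: −0.0070224400.

6.052608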